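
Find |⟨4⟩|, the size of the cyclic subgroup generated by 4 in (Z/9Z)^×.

3

The order of 4 must divide φ(9) = φ(3^2) = 3·(3−1) = 6 = 2 · 3.
Divisors of 6: 1, 2, 3, 6.
Compute 4^d (mod 9) for the divisors d until we hit 1:
4^1 ≡ 4 (mod 9)
4^2 ≡ 7 (mod 9)
4^3 ≡ 1 (mod 9) ✓
Therefore the multiplicative order of 4 modulo 9 is 3.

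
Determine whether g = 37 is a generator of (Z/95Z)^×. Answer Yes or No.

No

95 = 5 · 19 is a product of two distinct odd primes, so (Z/95Z)^× ≅ (Z/5Z)^× × (Z/19Z)^× is not cyclic.
No primitive root modulo 95 exists; in particular 37 is not one.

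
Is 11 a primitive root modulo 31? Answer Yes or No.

φ(31) = 31 − 1 = 30 = 2 · 3 · 5.
It suffices to check that the order of 11 is not a proper divisor of 30: compute 11^(30/q) for q ∈ {2, 3, 5}.
11^15 ≡ 30 (mod 31)  [q = 2: ≢ 1 ✓]
11^10 ≡ 5 (mod 31)  [q = 3: ≢ 1 ✓]
11^6 ≡ 4 (mod 31)  [q = 5: ≢ 1 ✓]
None equal 1, so ord_31(11) = 30: 11 is a primitive root.

Yes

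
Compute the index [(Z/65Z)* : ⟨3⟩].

4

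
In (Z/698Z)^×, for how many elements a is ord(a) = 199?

0

φ(698) = φ(2)·φ(349) = 1·348 = 348 = 2^2 · 3 · 29.
(Z/698Z)^× is cyclic (|G| = 348); a cyclic group of order m has exactly φ(d) elements of each order d | m, and none otherwise.
Since 199 ∤ 348, the count is 0.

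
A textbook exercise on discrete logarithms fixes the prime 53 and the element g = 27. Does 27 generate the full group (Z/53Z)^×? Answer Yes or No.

φ(53) = 53 − 1 = 52 = 2^2 · 13.
27 is a primitive root mod 53 iff 27^(φ(53)/q) ≢ 1 for every prime q | φ(53), i.e. q ∈ {2, 13}.
27^26 ≡ 52 (mod 53)  [q = 2: ≢ 1 ✓]
27^4 ≡ 10 (mod 53)  [q = 13: ≢ 1 ✓]
All checks pass, so 27 has order 52 and is a primitive root modulo 53.

Yes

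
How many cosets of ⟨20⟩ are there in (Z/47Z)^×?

By Lagrange's theorem, ord_47(20) divides φ(47) = 47 − 1 = 46 = 2 · 23.
Divisors of 46: 1, 2, 23, 46.
Compute 20^d (mod 47) for the divisors d until we hit 1:
20^1 ≡ 20
20^2 ≡ 24
20^23 ≡ 46
20^46 ≡ 1
So ord_47(20) = 46, hence |⟨20⟩| = 46.
Index = |(Z/47Z)^×| / |⟨20⟩| = 46 / 46 = 1.

1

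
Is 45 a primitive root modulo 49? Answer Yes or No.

Yes

φ(49) = φ(7^2) = 7·(7−1) = 42 = 2 · 3 · 7.
An element g generates (Z/49Z)^× iff g^(42/q) ≢ 1 (mod 49) for each prime q ∈ {2, 3, 7}.
45^21 ≡ 48 (mod 49)  [q = 2: ≢ 1 ✓]
45^14 ≡ 30 (mod 49)  [q = 3: ≢ 1 ✓]
45^6 ≡ 29 (mod 49)  [q = 7: ≢ 1 ✓]
Every test exponent gives a nontrivial residue, hence 45 generates the full group.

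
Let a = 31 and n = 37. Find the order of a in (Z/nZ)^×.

The order of 31 must divide φ(37) = 37 − 1 = 36 = 2^2 · 3^2.
Divisors of 36: 1, 2, 3, 4, 6, 9, 12, 18, 36.
Test each divisor d:
31^1 ≡ 31
31^2 ≡ 36
31^3 ≡ 6
31^4 ≡ 1
Therefore the multiplicative order of 31 modulo 37 is 4.

4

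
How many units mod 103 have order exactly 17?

φ(103) = 103 − 1 = 102 = 2 · 3 · 17.
(Z/103Z)^× is cyclic (|G| = 102); a cyclic group of order m has exactly φ(d) elements of each order d | m, and none otherwise.
17 | 102, and φ(17) = 17 − 1 = 16.

16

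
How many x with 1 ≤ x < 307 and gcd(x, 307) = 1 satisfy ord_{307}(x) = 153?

φ(307) = 307 − 1 = 306 = 2 · 3^2 · 17.
In a cyclic group of order 306, there are φ(d) elements of order d for each divisor d of 306, and zero for non-divisors.
153 = 3^2 · 17 divides 306, and φ(153) = 96.

96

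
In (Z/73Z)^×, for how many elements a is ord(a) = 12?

4

φ(73) = 73 − 1 = 72 = 2^3 · 3^2.
(Z/73Z)^× is cyclic (|G| = 72); a cyclic group of order m has exactly φ(d) elements of each order d | m, and none otherwise.
12 = 2^2 · 3 divides 72, and φ(12) = 4.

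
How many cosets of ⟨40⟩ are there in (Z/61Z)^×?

5

The order of 40 must divide φ(61) = 61 − 1 = 60 = 2^2 · 3 · 5.
Divisors of 60: 1, 2, 3, 4, 5, 6, 10, 12, 15, 20, 30, 60.
Check 40^d mod 61 for each divisor in increasing order:
40^1 ≡ 40
40^2 ≡ 14
40^3 ≡ 11
40^4 ≡ 13
40^5 ≡ 32
40^6 ≡ 60
40^10 ≡ 48
40^12 ≡ 1
The order of 40 is 12, so the subgroup it generates has 12 elements.
The index is φ(61) / ord(40) = 60 / 12 = 5.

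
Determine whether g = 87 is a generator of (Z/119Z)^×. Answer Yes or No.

No

119 = 7 · 17 is a product of two distinct odd primes, so (Z/119Z)^× ≅ (Z/7Z)^× × (Z/17Z)^× is not cyclic.
No primitive root modulo 119 exists; in particular 87 is not one.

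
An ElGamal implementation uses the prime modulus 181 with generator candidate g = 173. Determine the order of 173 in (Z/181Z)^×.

60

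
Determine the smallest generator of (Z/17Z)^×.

φ(17) = 17 − 1 = 16 = 2^4.
Test candidates g = 2, 3, … against the prime factors q ∈ {2} of φ(17): g is a generator iff g^(16/q) ≢ 1 for every such q.
g = 2: 2^8 ≡ 1 — hits 1, so not a primitive root.
g = 3: 3^8 ≡ 16 — none is 1, so 3 is a primitive root.
So 3 is the smallest generator of (Z/17Z)^×.

3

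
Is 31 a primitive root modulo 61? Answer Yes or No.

Yes

φ(61) = 61 − 1 = 60 = 2^2 · 3 · 5.
An element g generates (Z/61Z)^× iff g^(60/q) ≢ 1 (mod 61) for each prime q ∈ {2, 3, 5}.
31^30 ≡ 60 (mod 61)  [q = 2: ≢ 1 ✓]
31^20 ≡ 13 (mod 61)  [q = 3: ≢ 1 ✓]
31^12 ≡ 34 (mod 61)  [q = 5: ≢ 1 ✓]
None equal 1, so ord_61(31) = 60: 31 is a primitive root.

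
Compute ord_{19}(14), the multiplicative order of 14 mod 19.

18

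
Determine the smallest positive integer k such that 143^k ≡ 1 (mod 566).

141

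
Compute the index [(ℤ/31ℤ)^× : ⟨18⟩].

The order of 18 must divide φ(31) = 31 − 1 = 30 = 2 · 3 · 5.
Divisors of 30: 1, 2, 3, 5, 6, 10, 15, 30.
Test each divisor d:
18^1 ≡ 18
18^2 ≡ 14
18^3 ≡ 4
18^5 ≡ 25
18^6 ≡ 16
18^10 ≡ 5
18^15 ≡ 1
Thus |⟨18⟩| = ord(18) = 15.
The index is φ(31) / ord(18) = 30 / 15 = 2.

2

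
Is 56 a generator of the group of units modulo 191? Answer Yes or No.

φ(191) = 191 − 1 = 190 = 2 · 5 · 19.
An element g generates (Z/191Z)^× iff g^(190/q) ≢ 1 (mod 191) for each prime q ∈ {2, 5, 19}.
56^95 ≡ 190 (mod 191)  [q = 2: ≢ 1 ✓]
56^38 ≡ 109 (mod 191)  [q = 5: ≢ 1 ✓]
56^10 ≡ 180 (mod 191)  [q = 19: ≢ 1 ✓]
All checks pass, so 56 has order 190 and is a primitive root modulo 191.

Yes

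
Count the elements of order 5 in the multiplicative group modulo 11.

4

φ(11) = 11 − 1 = 10 = 2 · 5.
(Z/11Z)^× is cyclic (|G| = 10); a cyclic group of order m has exactly φ(d) elements of each order d | m, and none otherwise.
5 | 10, and φ(5) = 5 − 1 = 4.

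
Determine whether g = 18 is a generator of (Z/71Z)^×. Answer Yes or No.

No

φ(71) = 71 − 1 = 70 = 2 · 5 · 7.
Test 18^(70/q) mod 71 for each prime factor q of 70:
18^35 ≡ 1 (mod 71)  [q = 2: ≡ 1 ✗]
18^14 ≡ 57 (mod 71)  [q = 5: ≢ 1 ✓]
18^10 ≡ 37 (mod 71)  [q = 7: ≢ 1 ✓]
18^35 ≡ 1 shows ord(18) | 35, strictly less than φ(71); not a primitive root.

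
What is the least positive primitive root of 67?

2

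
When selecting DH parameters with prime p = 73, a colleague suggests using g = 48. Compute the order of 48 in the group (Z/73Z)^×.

36

By Lagrange's theorem, ord_73(48) divides φ(73) = 73 − 1 = 72 = 2^3 · 3^2.
Divisors of 72: 1, 2, 3, 4, 6, 8, 9, 12, 18, 24, 36, 72.
Evaluate successive powers at the divisors of 72:
48^1 ≡ 48
48^2 ≡ 41
48^3 ≡ 70
48^4 ≡ 2
48^6 ≡ 9
48^8 ≡ 4
48^9 ≡ 46
48^12 ≡ 8
48^18 ≡ 72
48^24 ≡ 64
48^36 ≡ 1
Hence ord(48) = 36.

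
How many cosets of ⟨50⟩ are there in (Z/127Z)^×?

6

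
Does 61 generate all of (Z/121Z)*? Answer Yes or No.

φ(121) = φ(11^2) = 11·(11−1) = 110 = 2 · 5 · 11.
It suffices to check that the order of 61 is not a proper divisor of 110: compute 61^(110/q) for q ∈ {2, 5, 11}.
61^55 ≡ 120 (mod 121)  [q = 2: ≢ 1 ✓]
61^22 ≡ 3 (mod 121)  [q = 5: ≢ 1 ✓]
61^10 ≡ 67 (mod 121)  [q = 11: ≢ 1 ✓]
Every test exponent gives a nontrivial residue, hence 61 generates the full group.

Yes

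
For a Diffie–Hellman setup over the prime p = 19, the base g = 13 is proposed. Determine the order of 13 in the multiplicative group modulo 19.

18

The order of 13 must divide φ(19) = 19 − 1 = 18 = 2 · 3^2.
Divisors of 18: 1, 2, 3, 6, 9, 18.
Check 13^d mod 19 for each divisor in increasing order:
13^1 ≡ 13 (mod 19)
13^2 ≡ 17 (mod 19)
13^3 ≡ 12 (mod 19)
13^6 ≡ 11 (mod 19)
13^9 ≡ 18 (mod 19)
13^18 ≡ 1 (mod 19) ✓
Hence ord(13) = 18.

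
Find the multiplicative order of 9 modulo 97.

By Lagrange's theorem, ord_97(9) divides φ(97) = 97 − 1 = 96 = 2^5 · 3.
Divisors of 96: 1, 2, 3, 4, 6, 8, 12, 16, 24, 32, 48, 96.
Check 9^d mod 97 for each divisor in increasing order:
9^1 ≡ 9
9^2 ≡ 81
9^3 ≡ 50
9^4 ≡ 62
9^6 ≡ 75
9^8 ≡ 61
9^12 ≡ 96
9^16 ≡ 35
9^24 ≡ 1
Hence ord(9) = 24.

24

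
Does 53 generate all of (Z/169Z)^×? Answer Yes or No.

φ(169) = φ(13^2) = 13·(13−1) = 156 = 2^2 · 3 · 13.
Test 53^(156/q) mod 169 for each prime factor q of 156:
53^78 ≡ 1 (mod 169)  [q = 2: ≡ 1 ✗]
53^52 ≡ 1 (mod 169)  [q = 3: ≡ 1 ✗]
53^12 ≡ 118 (mod 169)  [q = 13: ≢ 1 ✓]
53^78 ≡ 1 shows ord(53) | 78, strictly less than φ(169); not a primitive root.

No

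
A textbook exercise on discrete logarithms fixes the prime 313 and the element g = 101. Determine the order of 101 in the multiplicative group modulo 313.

ord(101) | φ(313) = 313 − 1 = 312 = 2^3 · 3 · 13.
Divisors of 312: 1, 2, 3, 4, 6, 8, 12, 13, 24, 26, 39, 52, 78, 104, 156, 312.
Test each divisor d:
101^1 ≡ 101
101^2 ≡ 185
101^3 ≡ 218
101^4 ≡ 108
101^6 ≡ 261
101^8 ≡ 83
101^12 ≡ 200
101^13 ≡ 168
101^24 ≡ 249
101^26 ≡ 54
101^39 ≡ 308
101^52 ≡ 99
101^78 ≡ 25
101^104 ≡ 98
101^156 ≡ 312
101^312 ≡ 1
The smallest such exponent is 312, so the order of 101 is 312.

312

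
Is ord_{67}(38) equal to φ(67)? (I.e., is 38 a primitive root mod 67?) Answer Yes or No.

No

φ(67) = 67 − 1 = 66 = 2 · 3 · 11.
Test 38^(66/q) mod 67 for each prime factor q of 66:
38^33 ≡ 66 (mod 67)  [q = 2: ≢ 1 ✓]
38^22 ≡ 29 (mod 67)  [q = 3: ≢ 1 ✓]
38^6 ≡ 1 (mod 67)  [q = 11: ≡ 1 ✗]
Since 38^6 ≡ 1, the order of 38 divides 6 < 66, so 38 is not a primitive root.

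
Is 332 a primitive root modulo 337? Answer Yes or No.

φ(337) = 337 − 1 = 336 = 2^4 · 3 · 7.
332 is a primitive root mod 337 iff 332^(φ(337)/q) ≢ 1 for every prime q | φ(337), i.e. q ∈ {2, 3, 7}.
332^168 ≡ 336 (mod 337)  [q = 2: ≢ 1 ✓]
332^112 ≡ 1 (mod 337)  [q = 3: ≡ 1 ✗]
332^48 ≡ 8 (mod 337)  [q = 7: ≢ 1 ✓]
The check at q = 3 fails, so 332 generates a proper subgroup.

No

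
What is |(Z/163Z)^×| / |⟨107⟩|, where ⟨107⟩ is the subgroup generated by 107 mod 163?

The order of 107 must divide φ(163) = 163 − 1 = 162 = 2 · 3^4.
Divisors of 162: 1, 2, 3, 6, 9, 18, 27, 54, 81, 162.
Evaluate successive powers at the divisors of 162:
107^1 ≡ 107 (mod 163)
107^2 ≡ 39 (mod 163)
107^3 ≡ 98 (mod 163)
107^6 ≡ 150 (mod 163)
107^9 ≡ 30 (mod 163)
107^18 ≡ 85 (mod 163)
107^27 ≡ 105 (mod 163)
107^54 ≡ 104 (mod 163)
107^81 ≡ 162 (mod 163)
107^162 ≡ 1 (mod 163) ✓
Thus |⟨107⟩| = ord(107) = 162.
[(Z/163Z)^× : ⟨107⟩] = 162/162 = 1.

1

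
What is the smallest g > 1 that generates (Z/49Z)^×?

3

φ(49) = φ(7^2) = 7·(7−1) = 42 = 2 · 3 · 7.
Test candidates g = 2, 3, … against the prime factors q ∈ {2, 3, 7} of φ(49): g is a generator iff g^(42/q) ≢ 1 for every such q.
g = 2: 2^21 ≡ 1 — hits 1, so not a primitive root.
g = 3: 3^21 ≡ 48; 3^14 ≡ 30; 3^6 ≡ 43 — none is 1, so 3 is a primitive root.
The smallest primitive root modulo 49 is 3.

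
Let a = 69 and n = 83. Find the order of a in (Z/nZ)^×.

41

By Lagrange's theorem, ord_83(69) divides φ(83) = 83 − 1 = 82 = 2 · 41.
Divisors of 82: 1, 2, 41, 82.
Test each divisor d:
69^1 ≡ 69 (mod 83)
69^2 ≡ 30 (mod 83)
69^41 ≡ 1 (mod 83) ✓
So ord_83(69) = 41.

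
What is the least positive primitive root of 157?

5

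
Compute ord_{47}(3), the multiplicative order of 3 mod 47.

23

Since 3 ∈ (Z/47Z)^×, its order divides φ(47) = 47 − 1 = 46 = 2 · 23.
Divisors of 46: 1, 2, 23, 46.
Evaluate successive powers at the divisors of 46:
3^1 ≡ 3 (mod 47)
3^2 ≡ 9 (mod 47)
3^23 ≡ 1 (mod 47) ✓
So ord_47(3) = 23.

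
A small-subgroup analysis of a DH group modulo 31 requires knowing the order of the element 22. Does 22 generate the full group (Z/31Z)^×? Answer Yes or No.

Yes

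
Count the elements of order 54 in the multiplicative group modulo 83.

0

φ(83) = 83 − 1 = 82 = 2 · 41.
Since (Z/83Z)^× is cyclic of order 82, the number of elements of order d is φ(d) when d | 82 and 0 otherwise.
Here 82 is not a multiple of 54, so there are no elements of order 54.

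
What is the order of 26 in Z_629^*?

24

Since 26 ∈ (Z/629Z)^×, its order divides φ(629) = φ(17·37) = (17−1)·(37−1) = 16·36 = 576 = 2^6 · 3^2.
Divisors of 576: 1, 2, 3, 4, 6, 8, 9, 12, 16, 18, 24, 32, 36, 48, 64, 72, 96, 144, 192, 288, 576.
Test each divisor d:
26^1 ≡ 26
26^2 ≡ 47
26^3 ≡ 593
26^4 ≡ 322
26^6 ≡ 38
26^8 ≡ 528
26^9 ≡ 519
26^12 ≡ 186
26^16 ≡ 137
26^18 ≡ 149
26^24 ≡ 1
Hence ord(26) = 24.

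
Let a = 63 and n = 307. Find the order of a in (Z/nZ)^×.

Since 63 ∈ (Z/307Z)^×, its order divides φ(307) = 307 − 1 = 306 = 2 · 3^2 · 17.
Divisors of 306: 1, 2, 3, 6, 9, 17, 18, 34, 51, 102, 153, 306.
Test each divisor d:
63^1 ≡ 63
63^2 ≡ 285
63^3 ≡ 149
63^6 ≡ 97
63^9 ≡ 24
63^17 ≡ 53
63^18 ≡ 269
63^34 ≡ 46
63^51 ≡ 289
63^102 ≡ 17
63^153 ≡ 1
Therefore the multiplicative order of 63 modulo 307 is 153.

153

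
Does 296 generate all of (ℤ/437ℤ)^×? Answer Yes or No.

No

437 = 19 · 23 is a product of two distinct odd primes, so (Z/437Z)^× ≅ (Z/19Z)^× × (Z/23Z)^× is not cyclic.
No primitive root modulo 437 exists; in particular 296 is not one.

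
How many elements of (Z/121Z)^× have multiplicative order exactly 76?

0

φ(121) = φ(11^2) = 11·(11−1) = 110 = 2 · 5 · 11.
(Z/121Z)^× is cyclic (|G| = 110); a cyclic group of order m has exactly φ(d) elements of each order d | m, and none otherwise.
Since 76 ∤ 110, the count is 0.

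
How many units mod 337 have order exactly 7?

6

φ(337) = 337 − 1 = 336 = 2^4 · 3 · 7.
(Z/337Z)^× is cyclic (|G| = 336); a cyclic group of order m has exactly φ(d) elements of each order d | m, and none otherwise.
7 | 336, and φ(7) = 7 − 1 = 6.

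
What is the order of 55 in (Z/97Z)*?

32

The order of 55 must divide φ(97) = 97 − 1 = 96 = 2^5 · 3.
Divisors of 96: 1, 2, 3, 4, 6, 8, 12, 16, 24, 32, 48, 96.
Compute 55^d (mod 97) for the divisors d until we hit 1:
55^1 ≡ 55
55^2 ≡ 18
55^3 ≡ 20
55^4 ≡ 33
55^6 ≡ 12
55^8 ≡ 22
55^12 ≡ 47
55^16 ≡ 96
55^24 ≡ 75
55^32 ≡ 1
The smallest such exponent is 32, so the order of 55 is 32.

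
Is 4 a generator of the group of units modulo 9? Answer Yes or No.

φ(9) = φ(3^2) = 3·(3−1) = 6 = 2 · 3.
An element g generates (Z/9Z)^× iff g^(6/q) ≢ 1 (mod 9) for each prime q ∈ {2, 3}.
4^3 ≡ 1 (mod 9)  [q = 2: ≡ 1 ✗]
4^2 ≡ 7 (mod 9)  [q = 3: ≢ 1 ✓]
Since 4^3 ≡ 1, the order of 4 divides 3 < 6, so 4 is not a primitive root.

No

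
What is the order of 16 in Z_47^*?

23

By Lagrange's theorem, ord_47(16) divides φ(47) = 47 − 1 = 46 = 2 · 23.
Divisors of 46: 1, 2, 23, 46.
Test each divisor d:
16^1 ≡ 16
16^2 ≡ 21
16^23 ≡ 1
The smallest such exponent is 23, so the order of 16 is 23.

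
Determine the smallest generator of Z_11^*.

2

φ(11) = 11 − 1 = 10 = 2 · 5.
g is a primitive root iff g^(10/q) ≢ 1 (mod 11) for each prime q ∈ {2, 5}.
g = 2: 2^5 ≡ 10; 2^2 ≡ 4 — none is 1, so 2 is a primitive root.
Hence the least primitive root of 11 is 2.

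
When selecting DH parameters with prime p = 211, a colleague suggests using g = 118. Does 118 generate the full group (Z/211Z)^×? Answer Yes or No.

Yes

φ(211) = 211 − 1 = 210 = 2 · 3 · 5 · 7.
It suffices to check that the order of 118 is not a proper divisor of 210: compute 118^(210/q) for q ∈ {2, 3, 5, 7}.
118^105 ≡ 210 (mod 211)  [q = 2: ≢ 1 ✓]
118^70 ≡ 14 (mod 211)  [q = 3: ≢ 1 ✓]
118^42 ≡ 188 (mod 211)  [q = 5: ≢ 1 ✓]
118^30 ≡ 148 (mod 211)  [q = 7: ≢ 1 ✓]
Every test exponent gives a nontrivial residue, hence 118 generates the full group.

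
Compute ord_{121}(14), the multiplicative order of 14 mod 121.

The order of 14 must divide φ(121) = φ(11^2) = 11·(11−1) = 110 = 2 · 5 · 11.
Divisors of 110: 1, 2, 5, 10, 11, 22, 55, 110.
Test each divisor d:
14^1 ≡ 14
14^2 ≡ 75
14^5 ≡ 100
14^10 ≡ 78
14^11 ≡ 3
14^22 ≡ 9
14^55 ≡ 1
So ord_121(14) = 55.

55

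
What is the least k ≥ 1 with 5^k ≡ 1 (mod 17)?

The order of 5 must divide φ(17) = 17 − 1 = 16 = 2^4.
Divisors of 16: 1, 2, 4, 8, 16.
Evaluate successive powers at the divisors of 16:
5^1 ≡ 5 (mod 17)
5^2 ≡ 8 (mod 17)
5^4 ≡ 13 (mod 17)
5^8 ≡ 16 (mod 17)
5^16 ≡ 1 (mod 17) ✓
Hence ord(5) = 16.

16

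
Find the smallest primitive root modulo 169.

2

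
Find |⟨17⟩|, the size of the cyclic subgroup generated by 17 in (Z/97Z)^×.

The order of 17 must divide φ(97) = 97 − 1 = 96 = 2^5 · 3.
Divisors of 96: 1, 2, 3, 4, 6, 8, 12, 16, 24, 32, 48, 96.
Check 17^d mod 97 for each divisor in increasing order:
17^1 ≡ 17
17^2 ≡ 95
17^3 ≡ 63
17^4 ≡ 4
17^6 ≡ 89
17^8 ≡ 16
17^12 ≡ 64
17^16 ≡ 62
17^24 ≡ 22
17^32 ≡ 61
17^48 ≡ 96
17^96 ≡ 1
The smallest such exponent is 96, so the order of 17 is 96.

96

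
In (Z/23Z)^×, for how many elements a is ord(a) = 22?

10

φ(23) = 23 − 1 = 22 = 2 · 11.
(Z/23Z)^× is cyclic (|G| = 22); a cyclic group of order m has exactly φ(d) elements of each order d | m, and none otherwise.
22 = 2 · 11 divides 22, and φ(22) = 10.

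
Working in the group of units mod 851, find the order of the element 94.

396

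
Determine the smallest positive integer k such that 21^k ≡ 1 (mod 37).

ord(21) | φ(37) = 37 − 1 = 36 = 2^2 · 3^2.
Divisors of 36: 1, 2, 3, 4, 6, 9, 12, 18, 36.
Compute 21^d (mod 37) for the divisors d until we hit 1:
21^1 ≡ 21 (mod 37)
21^2 ≡ 34 (mod 37)
21^3 ≡ 11 (mod 37)
21^4 ≡ 9 (mod 37)
21^6 ≡ 10 (mod 37)
21^9 ≡ 36 (mod 37)
21^12 ≡ 26 (mod 37)
21^18 ≡ 1 (mod 37) ✓
So ord_37(21) = 18.

18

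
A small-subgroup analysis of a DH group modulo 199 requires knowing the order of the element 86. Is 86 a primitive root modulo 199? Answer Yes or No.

No

φ(199) = 199 − 1 = 198 = 2 · 3^2 · 11.
An element g generates (Z/199Z)^× iff g^(198/q) ≢ 1 (mod 199) for each prime q ∈ {2, 3, 11}.
86^99 ≡ 1 (mod 199)  [q = 2: ≡ 1 ✗]
86^66 ≡ 92 (mod 199)  [q = 3: ≢ 1 ✓]
86^18 ≡ 61 (mod 199)  [q = 11: ≢ 1 ✓]
86^99 ≡ 1 shows ord(86) | 99, strictly less than φ(199); not a primitive root.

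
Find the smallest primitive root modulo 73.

φ(73) = 73 − 1 = 72 = 2^3 · 3^2.
g is a primitive root iff g^(72/q) ≢ 1 (mod 73) for each prime q ∈ {2, 3}.
g = 2: 2^36 ≡ 1 — hits 1, so not a primitive root.
g = 3: 3^36 ≡ 1 — hits 1, so not a primitive root.
g = 4: 4^36 ≡ 1 — hits 1, so not a primitive root.
g = 5: 5^36 ≡ 72; 5^24 ≡ 8 — none is 1, so 5 is a primitive root.
Hence the least primitive root of 73 is 5.

5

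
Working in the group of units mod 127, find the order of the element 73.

21

By Lagrange's theorem, ord_127(73) divides φ(127) = 127 − 1 = 126 = 2 · 3^2 · 7.
Divisors of 126: 1, 2, 3, 6, 7, 9, 14, 18, 21, 42, 63, 126.
Compute 73^d (mod 127) for the divisors d until we hit 1:
73^1 ≡ 73 (mod 127)
73^2 ≡ 122 (mod 127)
73^3 ≡ 16 (mod 127)
73^6 ≡ 2 (mod 127)
73^7 ≡ 19 (mod 127)
73^9 ≡ 32 (mod 127)
73^14 ≡ 107 (mod 127)
73^18 ≡ 8 (mod 127)
73^21 ≡ 1 (mod 127) ✓
Hence ord(73) = 21.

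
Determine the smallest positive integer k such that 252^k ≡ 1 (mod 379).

378

The order of 252 must divide φ(379) = 379 − 1 = 378 = 2 · 3^3 · 7.
Divisors of 378: 1, 2, 3, 6, 7, 9, 14, 18, 21, 27, 42, 54, 63, 126, 189, 378.
Evaluate successive powers at the divisors of 378:
252^1 ≡ 252
252^2 ≡ 211
252^3 ≡ 112
252^6 ≡ 37
252^7 ≡ 228
252^9 ≡ 354
252^14 ≡ 61
252^18 ≡ 246
252^21 ≡ 264
252^27 ≡ 293
252^42 ≡ 339
252^54 ≡ 195
252^63 ≡ 52
252^126 ≡ 51
252^189 ≡ 378
252^378 ≡ 1
Hence ord(252) = 378.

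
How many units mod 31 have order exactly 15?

8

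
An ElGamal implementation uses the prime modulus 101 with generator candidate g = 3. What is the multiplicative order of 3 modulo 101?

By Lagrange's theorem, ord_101(3) divides φ(101) = 101 − 1 = 100 = 2^2 · 5^2.
Divisors of 100: 1, 2, 4, 5, 10, 20, 25, 50, 100.
Compute 3^d (mod 101) for the divisors d until we hit 1:
3^1 ≡ 3
3^2 ≡ 9
3^4 ≡ 81
3^5 ≡ 41
3^10 ≡ 65
3^20 ≡ 84
3^25 ≡ 10
3^50 ≡ 100
3^100 ≡ 1
Hence ord(3) = 100.

100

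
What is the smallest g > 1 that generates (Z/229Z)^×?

6

φ(229) = 229 − 1 = 228 = 2^2 · 3 · 19.
Test candidates g = 2, 3, … against the prime factors q ∈ {2, 3, 19} of φ(229): g is a generator iff g^(228/q) ≢ 1 for every such q.
g = 2: 2^114 ≡ 228; 2^76 ≡ 1 — hits 1, so not a primitive root.
g = 3: 3^114 ≡ 1 — hits 1, so not a primitive root.
g = 4: 4^114 ≡ 1 — hits 1, so not a primitive root.
g = 5: 5^114 ≡ 1 — hits 1, so not a primitive root.
g = 6: 6^114 ≡ 228; 6^76 ≡ 134; 6^12 ≡ 165 — none is 1, so 6 is a primitive root.
So 6 is the smallest generator of (Z/229Z)^×.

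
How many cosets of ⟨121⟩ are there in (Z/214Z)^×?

2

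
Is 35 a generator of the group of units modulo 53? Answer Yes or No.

Yes

φ(53) = 53 − 1 = 52 = 2^2 · 13.
It suffices to check that the order of 35 is not a proper divisor of 52: compute 35^(52/q) for q ∈ {2, 13}.
35^26 ≡ 52 (mod 53)  [q = 2: ≢ 1 ✓]
35^4 ≡ 36 (mod 53)  [q = 13: ≢ 1 ✓]
All checks pass, so 35 has order 52 and is a primitive root modulo 53.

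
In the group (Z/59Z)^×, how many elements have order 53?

0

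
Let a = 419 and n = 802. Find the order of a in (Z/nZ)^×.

100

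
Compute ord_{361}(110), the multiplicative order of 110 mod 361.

342

By Lagrange's theorem, ord_361(110) divides φ(361) = φ(19^2) = 19·(19−1) = 342 = 2 · 3^2 · 19.
Divisors of 342: 1, 2, 3, 6, 9, 18, 19, 38, 57, 114, 171, 342.
Test each divisor d:
110^1 ≡ 110
110^2 ≡ 187
110^3 ≡ 354
110^6 ≡ 49
110^9 ≡ 18
110^18 ≡ 324
110^19 ≡ 262
110^38 ≡ 54
110^57 ≡ 69
110^114 ≡ 68
110^171 ≡ 360
110^342 ≡ 1
The smallest such exponent is 342, so the order of 110 is 342.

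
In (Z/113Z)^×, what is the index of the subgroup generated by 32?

4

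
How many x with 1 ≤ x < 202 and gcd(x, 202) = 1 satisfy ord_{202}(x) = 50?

20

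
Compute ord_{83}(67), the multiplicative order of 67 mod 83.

82

The order of 67 must divide φ(83) = 83 − 1 = 82 = 2 · 41.
Divisors of 82: 1, 2, 41, 82.
Test each divisor d:
67^1 ≡ 67 (mod 83)
67^2 ≡ 7 (mod 83)
67^41 ≡ 82 (mod 83)
67^82 ≡ 1 (mod 83) ✓
So ord_83(67) = 82.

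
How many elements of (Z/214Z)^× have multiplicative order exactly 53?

52

φ(214) = φ(2)·φ(107) = 1·106 = 106 = 2 · 53.
(Z/214Z)^× is cyclic (|G| = 106); a cyclic group of order m has exactly φ(d) elements of each order d | m, and none otherwise.
53 | 106, and φ(53) = 53 − 1 = 52.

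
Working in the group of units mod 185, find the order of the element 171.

12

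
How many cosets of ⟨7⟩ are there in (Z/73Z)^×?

By Lagrange's theorem, ord_73(7) divides φ(73) = 73 − 1 = 72 = 2^3 · 3^2.
Divisors of 72: 1, 2, 3, 4, 6, 8, 9, 12, 18, 24, 36, 72.
Compute 7^d (mod 73) for the divisors d until we hit 1:
7^1 ≡ 7 (mod 73)
7^2 ≡ 49 (mod 73)
7^3 ≡ 51 (mod 73)
7^4 ≡ 65 (mod 73)
7^6 ≡ 46 (mod 73)
7^8 ≡ 64 (mod 73)
7^9 ≡ 10 (mod 73)
7^12 ≡ 72 (mod 73)
7^18 ≡ 27 (mod 73)
7^24 ≡ 1 (mod 73) ✓
The order of 7 is 24, so the subgroup it generates has 24 elements.
The index is φ(73) / ord(7) = 72 / 24 = 3.

3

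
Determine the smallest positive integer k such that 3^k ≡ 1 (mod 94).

23

Since 3 ∈ (Z/94Z)^×, its order divides φ(94) = φ(2)·φ(47) = 1·46 = 46 = 2 · 23.
Divisors of 46: 1, 2, 23, 46.
Evaluate successive powers at the divisors of 46:
3^1 ≡ 3
3^2 ≡ 9
3^23 ≡ 1
So ord_94(3) = 23.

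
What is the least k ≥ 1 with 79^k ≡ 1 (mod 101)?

ord(79) | φ(101) = 101 − 1 = 100 = 2^2 · 5^2.
Divisors of 100: 1, 2, 4, 5, 10, 20, 25, 50, 100.
Check 79^d mod 101 for each divisor in increasing order:
79^1 ≡ 79
79^2 ≡ 80
79^4 ≡ 37
79^5 ≡ 95
79^10 ≡ 36
79^20 ≡ 84
79^25 ≡ 1
The smallest such exponent is 25, so the order of 79 is 25.

25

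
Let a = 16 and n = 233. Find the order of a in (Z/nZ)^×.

29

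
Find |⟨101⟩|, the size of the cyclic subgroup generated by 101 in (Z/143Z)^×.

The order of 101 must divide φ(143) = φ(11·13) = (11−1)·(13−1) = 10·12 = 120 = 2^3 · 3 · 5.
Divisors of 120: 1, 2, 3, 4, 5, 6, 8, 10, 12, 15, 20, 24, 30, 40, 60, 120.
Test each divisor d:
101^1 ≡ 101
101^2 ≡ 48
101^3 ≡ 129
101^4 ≡ 16
101^5 ≡ 43
101^6 ≡ 53
101^8 ≡ 113
101^10 ≡ 133
101^12 ≡ 92
101^15 ≡ 142
101^20 ≡ 100
101^24 ≡ 27
101^30 ≡ 1
Therefore the multiplicative order of 101 modulo 143 is 30.

30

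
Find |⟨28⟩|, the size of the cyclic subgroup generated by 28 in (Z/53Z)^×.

13

Since 28 ∈ (Z/53Z)^×, its order divides φ(53) = 53 − 1 = 52 = 2^2 · 13.
Divisors of 52: 1, 2, 4, 13, 26, 52.
Evaluate successive powers at the divisors of 52:
28^1 ≡ 28 (mod 53)
28^2 ≡ 42 (mod 53)
28^4 ≡ 15 (mod 53)
28^13 ≡ 1 (mod 53) ✓
Hence ord(28) = 13.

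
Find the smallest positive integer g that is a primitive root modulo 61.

2

φ(61) = 61 − 1 = 60 = 2^2 · 3 · 5.
g is a primitive root iff g^(60/q) ≢ 1 (mod 61) for each prime q ∈ {2, 3, 5}.
g = 2: 2^30 ≡ 60; 2^20 ≡ 47; 2^12 ≡ 9 — none is 1, so 2 is a primitive root.
So 2 is the smallest generator of (Z/61Z)^×.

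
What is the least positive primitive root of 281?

φ(281) = 281 − 1 = 280 = 2^3 · 5 · 7.
g is a primitive root iff g^(280/q) ≢ 1 (mod 281) for each prime q ∈ {2, 5, 7}.
g = 2: 2^140 ≡ 1 — hits 1, so not a primitive root.
g = 3: 3^140 ≡ 280; 3^56 ≡ 86; 3^40 ≡ 249 — none is 1, so 3 is a primitive root.
The smallest primitive root modulo 281 is 3.

3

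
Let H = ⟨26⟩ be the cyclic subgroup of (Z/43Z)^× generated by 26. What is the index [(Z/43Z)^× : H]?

The order of 26 must divide φ(43) = 43 − 1 = 42 = 2 · 3 · 7.
Divisors of 42: 1, 2, 3, 6, 7, 14, 21, 42.
Evaluate successive powers at the divisors of 42:
26^1 ≡ 26
26^2 ≡ 31
26^3 ≡ 32
26^6 ≡ 35
26^7 ≡ 7
26^14 ≡ 6
26^21 ≡ 42
26^42 ≡ 1
The order of 26 is 42, so the subgroup it generates has 42 elements.
The index is φ(43) / ord(26) = 42 / 42 = 1.

1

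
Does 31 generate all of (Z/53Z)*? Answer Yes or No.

Yes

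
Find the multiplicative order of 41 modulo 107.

Since 41 ∈ (Z/107Z)^×, its order divides φ(107) = 107 − 1 = 106 = 2 · 53.
Divisors of 106: 1, 2, 53, 106.
Evaluate successive powers at the divisors of 106:
41^1 ≡ 41 (mod 107)
41^2 ≡ 76 (mod 107)
41^53 ≡ 1 (mod 107) ✓
So ord_107(41) = 53.

53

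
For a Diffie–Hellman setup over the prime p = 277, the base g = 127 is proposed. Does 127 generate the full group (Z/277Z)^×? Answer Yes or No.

Yes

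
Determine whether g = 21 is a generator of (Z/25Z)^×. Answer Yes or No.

No

φ(25) = φ(5^2) = 5·(5−1) = 20 = 2^2 · 5.
An element g generates (Z/25Z)^× iff g^(20/q) ≢ 1 (mod 25) for each prime q ∈ {2, 5}.
21^10 ≡ 1 (mod 25)  [q = 2: ≡ 1 ✗]
21^4 ≡ 6 (mod 25)  [q = 5: ≢ 1 ✓]
21^10 ≡ 1 shows ord(21) | 10, strictly less than φ(25); not a primitive root.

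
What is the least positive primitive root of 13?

φ(13) = 13 − 1 = 12 = 2^2 · 3.
Test candidates g = 2, 3, … against the prime factors q ∈ {2, 3} of φ(13): g is a generator iff g^(12/q) ≢ 1 for every such q.
g = 2: 2^6 ≡ 12; 2^4 ≡ 3 — none is 1, so 2 is a primitive root.
The smallest primitive root modulo 13 is 2.

2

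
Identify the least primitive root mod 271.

φ(271) = 271 − 1 = 270 = 2 · 3^3 · 5.
Test candidates g = 2, 3, … against the prime factors q ∈ {2, 3, 5} of φ(271): g is a generator iff g^(270/q) ≢ 1 for every such q.
g = 2: 2^135 ≡ 1 — hits 1, so not a primitive root.
g = 3: 3^135 ≡ 270; 3^90 ≡ 1 — hits 1, so not a primitive root.
g = 4: 4^135 ≡ 1 — hits 1, so not a primitive root.
g = 5: 5^135 ≡ 1 — hits 1, so not a primitive root.
g = 6: 6^135 ≡ 270; 6^90 ≡ 242; 6^54 ≡ 10 — none is 1, so 6 is a primitive root.
Hence the least primitive root of 271 is 6.

6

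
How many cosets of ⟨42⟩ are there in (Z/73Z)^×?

ord(42) | φ(73) = 73 − 1 = 72 = 2^3 · 3^2.
Divisors of 72: 1, 2, 3, 4, 6, 8, 9, 12, 18, 24, 36, 72.
Test each divisor d:
42^1 ≡ 42 (mod 73)
42^2 ≡ 12 (mod 73)
42^3 ≡ 66 (mod 73)
42^4 ≡ 71 (mod 73)
42^6 ≡ 49 (mod 73)
42^8 ≡ 4 (mod 73)
42^9 ≡ 22 (mod 73)
42^12 ≡ 65 (mod 73)
42^18 ≡ 46 (mod 73)
42^24 ≡ 64 (mod 73)
42^36 ≡ 72 (mod 73)
42^72 ≡ 1 (mod 73) ✓
The order of 42 is 72, so the subgroup it generates has 72 elements.
[(Z/73Z)^× : ⟨42⟩] = 72/72 = 1.

1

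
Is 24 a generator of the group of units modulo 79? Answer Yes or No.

No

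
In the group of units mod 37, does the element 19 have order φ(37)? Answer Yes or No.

Yes

φ(37) = 37 − 1 = 36 = 2^2 · 3^2.
Test 19^(36/q) mod 37 for each prime factor q of 36:
19^18 ≡ 36 (mod 37)  [q = 2: ≢ 1 ✓]
19^12 ≡ 10 (mod 37)  [q = 3: ≢ 1 ✓]
Every test exponent gives a nontrivial residue, hence 19 generates the full group.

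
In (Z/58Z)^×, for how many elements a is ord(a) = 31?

0

φ(58) = φ(2)·φ(29) = 1·28 = 28 = 2^2 · 7.
In a cyclic group of order 28, there are φ(d) elements of order d for each divisor d of 28, and zero for non-divisors.
31 does not divide 28, so no element of (Z/58Z)^× has order 31.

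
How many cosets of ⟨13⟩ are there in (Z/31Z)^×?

1

The order of 13 must divide φ(31) = 31 − 1 = 30 = 2 · 3 · 5.
Divisors of 30: 1, 2, 3, 5, 6, 10, 15, 30.
Test each divisor d:
13^1 ≡ 13 (mod 31)
13^2 ≡ 14 (mod 31)
13^3 ≡ 27 (mod 31)
13^5 ≡ 6 (mod 31)
13^6 ≡ 16 (mod 31)
13^10 ≡ 5 (mod 31)
13^15 ≡ 30 (mod 31)
13^30 ≡ 1 (mod 31) ✓
Thus |⟨13⟩| = ord(13) = 30.
Index = |(Z/31Z)^×| / |⟨13⟩| = 30 / 30 = 1.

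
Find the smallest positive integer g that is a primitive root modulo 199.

φ(199) = 199 − 1 = 198 = 2 · 3^2 · 11.
g is a primitive root iff g^(198/q) ≢ 1 (mod 199) for each prime q ∈ {2, 3, 11}.
g = 2: 2^99 ≡ 1 — hits 1, so not a primitive root.
g = 3: 3^99 ≡ 198; 3^66 ≡ 106; 3^18 ≡ 125 — none is 1, so 3 is a primitive root.
Hence the least primitive root of 199 is 3.

3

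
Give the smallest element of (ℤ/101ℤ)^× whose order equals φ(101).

2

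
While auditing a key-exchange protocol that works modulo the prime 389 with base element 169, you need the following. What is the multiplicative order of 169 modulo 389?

By Lagrange's theorem, ord_389(169) divides φ(389) = 389 − 1 = 388 = 2^2 · 97.
Divisors of 388: 1, 2, 4, 97, 194, 388.
Check 169^d mod 389 for each divisor in increasing order:
169^1 ≡ 169 (mod 389)
169^2 ≡ 164 (mod 389)
169^4 ≡ 55 (mod 389)
169^97 ≡ 1 (mod 389) ✓
So ord_389(169) = 97.

97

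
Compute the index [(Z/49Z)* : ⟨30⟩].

Since 30 ∈ (Z/49Z)^×, its order divides φ(49) = φ(7^2) = 7·(7−1) = 42 = 2 · 3 · 7.
Divisors of 42: 1, 2, 3, 6, 7, 14, 21, 42.
Test each divisor d:
30^1 ≡ 30
30^2 ≡ 18
30^3 ≡ 1
The order of 30 is 3, so the subgroup it generates has 3 elements.
[(Z/49Z)^× : ⟨30⟩] = 42/3 = 14.

14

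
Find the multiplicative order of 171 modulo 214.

53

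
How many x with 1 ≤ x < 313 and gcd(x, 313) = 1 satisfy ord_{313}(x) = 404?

0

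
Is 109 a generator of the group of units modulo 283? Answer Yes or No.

φ(283) = 283 − 1 = 282 = 2 · 3 · 47.
Test 109^(282/q) mod 283 for each prime factor q of 282:
109^141 ≡ 282 (mod 283)  [q = 2: ≢ 1 ✓]
109^94 ≡ 238 (mod 283)  [q = 3: ≢ 1 ✓]
109^6 ≡ 158 (mod 283)  [q = 47: ≢ 1 ✓]
None equal 1, so ord_283(109) = 282: 109 is a primitive root.

Yes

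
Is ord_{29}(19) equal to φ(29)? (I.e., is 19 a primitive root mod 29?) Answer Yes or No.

Yes

φ(29) = 29 − 1 = 28 = 2^2 · 7.
Test 19^(28/q) mod 29 for each prime factor q of 28:
19^14 ≡ 28 (mod 29)  [q = 2: ≢ 1 ✓]
19^4 ≡ 24 (mod 29)  [q = 7: ≢ 1 ✓]
All checks pass, so 19 has order 28 and is a primitive root modulo 29.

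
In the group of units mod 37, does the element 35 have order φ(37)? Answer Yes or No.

Yes

φ(37) = 37 − 1 = 36 = 2^2 · 3^2.
An element g generates (Z/37Z)^× iff g^(36/q) ≢ 1 (mod 37) for each prime q ∈ {2, 3}.
35^18 ≡ 36 (mod 37)  [q = 2: ≢ 1 ✓]
35^12 ≡ 26 (mod 37)  [q = 3: ≢ 1 ✓]
None equal 1, so ord_37(35) = 36: 35 is a primitive root.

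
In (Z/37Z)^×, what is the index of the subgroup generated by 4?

2

Since 4 ∈ (Z/37Z)^×, its order divides φ(37) = 37 − 1 = 36 = 2^2 · 3^2.
Divisors of 36: 1, 2, 3, 4, 6, 9, 12, 18, 36.
Compute 4^d (mod 37) for the divisors d until we hit 1:
4^1 ≡ 4 (mod 37)
4^2 ≡ 16 (mod 37)
4^3 ≡ 27 (mod 37)
4^4 ≡ 34 (mod 37)
4^6 ≡ 26 (mod 37)
4^9 ≡ 36 (mod 37)
4^12 ≡ 10 (mod 37)
4^18 ≡ 1 (mod 37) ✓
The order of 4 is 18, so the subgroup it generates has 18 elements.
The index is φ(37) / ord(4) = 36 / 18 = 2.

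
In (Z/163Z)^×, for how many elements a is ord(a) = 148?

0

φ(163) = 163 − 1 = 162 = 2 · 3^4.
(Z/163Z)^× is cyclic (|G| = 162); a cyclic group of order m has exactly φ(d) elements of each order d | m, and none otherwise.
Since 148 ∤ 162, the count is 0.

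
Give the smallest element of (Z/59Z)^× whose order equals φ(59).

φ(59) = 59 − 1 = 58 = 2 · 29.
g is a primitive root iff g^(58/q) ≢ 1 (mod 59) for each prime q ∈ {2, 29}.
g = 2: 2^29 ≡ 58; 2^2 ≡ 4 — none is 1, so 2 is a primitive root.
The smallest primitive root modulo 59 is 2.

2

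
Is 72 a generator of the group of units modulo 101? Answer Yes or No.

Yes

φ(101) = 101 − 1 = 100 = 2^2 · 5^2.
An element g generates (Z/101Z)^× iff g^(100/q) ≢ 1 (mod 101) for each prime q ∈ {2, 5}.
72^50 ≡ 100 (mod 101)  [q = 2: ≢ 1 ✓]
72^20 ≡ 95 (mod 101)  [q = 5: ≢ 1 ✓]
Every test exponent gives a nontrivial residue, hence 72 generates the full group.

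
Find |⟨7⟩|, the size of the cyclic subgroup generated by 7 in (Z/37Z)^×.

Since 7 ∈ (Z/37Z)^×, its order divides φ(37) = 37 − 1 = 36 = 2^2 · 3^2.
Divisors of 36: 1, 2, 3, 4, 6, 9, 12, 18, 36.
Test each divisor d:
7^1 ≡ 7
7^2 ≡ 12
7^3 ≡ 10
7^4 ≡ 33
7^6 ≡ 26
7^9 ≡ 1
Hence ord(7) = 9.

9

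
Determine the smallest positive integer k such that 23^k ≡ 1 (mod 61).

20

By Lagrange's theorem, ord_61(23) divides φ(61) = 61 − 1 = 60 = 2^2 · 3 · 5.
Divisors of 60: 1, 2, 3, 4, 5, 6, 10, 12, 15, 20, 30, 60.
Evaluate successive powers at the divisors of 60:
23^1 ≡ 23 (mod 61)
23^2 ≡ 41 (mod 61)
23^3 ≡ 28 (mod 61)
23^4 ≡ 34 (mod 61)
23^5 ≡ 50 (mod 61)
23^6 ≡ 52 (mod 61)
23^10 ≡ 60 (mod 61)
23^12 ≡ 20 (mod 61)
23^15 ≡ 11 (mod 61)
23^20 ≡ 1 (mod 61) ✓
Therefore the multiplicative order of 23 modulo 61 is 20.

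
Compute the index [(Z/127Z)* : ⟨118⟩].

Since 118 ∈ (Z/127Z)^×, its order divides φ(127) = 127 − 1 = 126 = 2 · 3^2 · 7.
Divisors of 126: 1, 2, 3, 6, 7, 9, 14, 18, 21, 42, 63, 126.
Evaluate successive powers at the divisors of 126:
118^1 ≡ 118 (mod 127)
118^2 ≡ 81 (mod 127)
118^3 ≡ 33 (mod 127)
118^6 ≡ 73 (mod 127)
118^7 ≡ 105 (mod 127)
118^9 ≡ 123 (mod 127)
118^14 ≡ 103 (mod 127)
118^18 ≡ 16 (mod 127)
118^21 ≡ 20 (mod 127)
118^42 ≡ 19 (mod 127)
118^63 ≡ 126 (mod 127)
118^126 ≡ 1 (mod 127) ✓
So ord_127(118) = 126, hence |⟨118⟩| = 126.
[(Z/127Z)^× : ⟨118⟩] = 126/126 = 1.

1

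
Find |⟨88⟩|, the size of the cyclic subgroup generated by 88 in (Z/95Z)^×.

By Lagrange's theorem, ord_95(88) divides φ(95) = φ(5·19) = (5−1)·(19−1) = 4·18 = 72 = 2^3 · 3^2.
Divisors of 72: 1, 2, 3, 4, 6, 8, 9, 12, 18, 24, 36, 72.
Evaluate successive powers at the divisors of 72:
88^1 ≡ 88 (mod 95)
88^2 ≡ 49 (mod 95)
88^3 ≡ 37 (mod 95)
88^4 ≡ 26 (mod 95)
88^6 ≡ 39 (mod 95)
88^8 ≡ 11 (mod 95)
88^9 ≡ 18 (mod 95)
88^12 ≡ 1 (mod 95) ✓
The smallest such exponent is 12, so the order of 88 is 12.

12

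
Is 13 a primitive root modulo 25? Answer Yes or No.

Yes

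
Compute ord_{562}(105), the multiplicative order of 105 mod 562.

280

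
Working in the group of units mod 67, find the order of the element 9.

11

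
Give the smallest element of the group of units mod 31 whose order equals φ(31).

3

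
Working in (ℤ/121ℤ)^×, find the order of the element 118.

10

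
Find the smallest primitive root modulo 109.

6

φ(109) = 109 − 1 = 108 = 2^2 · 3^3.
Test candidates g = 2, 3, … against the prime factors q ∈ {2, 3} of φ(109): g is a generator iff g^(108/q) ≢ 1 for every such q.
g = 2: 2^54 ≡ 108; 2^36 ≡ 1 — hits 1, so not a primitive root.
g = 3: 3^54 ≡ 1 — hits 1, so not a primitive root.
g = 4: 4^54 ≡ 1 — hits 1, so not a primitive root.
g = 5: 5^54 ≡ 1 — hits 1, so not a primitive root.
g = 6: 6^54 ≡ 108; 6^36 ≡ 63 — none is 1, so 6 is a primitive root.
The smallest primitive root modulo 109 is 6.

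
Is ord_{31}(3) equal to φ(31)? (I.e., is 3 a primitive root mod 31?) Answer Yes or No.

Yes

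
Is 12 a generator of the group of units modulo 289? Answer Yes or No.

φ(289) = φ(17^2) = 17·(17−1) = 272 = 2^4 · 17.
Test 12^(272/q) mod 289 for each prime factor q of 272:
12^136 ≡ 288 (mod 289)  [q = 2: ≢ 1 ✓]
12^16 ≡ 35 (mod 289)  [q = 17: ≢ 1 ✓]
All checks pass, so 12 has order 272 and is a primitive root modulo 289.

Yes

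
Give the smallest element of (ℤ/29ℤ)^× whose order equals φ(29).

2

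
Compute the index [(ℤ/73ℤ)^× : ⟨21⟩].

3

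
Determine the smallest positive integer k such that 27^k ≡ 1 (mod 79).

26

The order of 27 must divide φ(79) = 79 − 1 = 78 = 2 · 3 · 13.
Divisors of 78: 1, 2, 3, 6, 13, 26, 39, 78.
Evaluate successive powers at the divisors of 78:
27^1 ≡ 27
27^2 ≡ 18
27^3 ≡ 12
27^6 ≡ 65
27^13 ≡ 78
27^26 ≡ 1
The smallest such exponent is 26, so the order of 27 is 26.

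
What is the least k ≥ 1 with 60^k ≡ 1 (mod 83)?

82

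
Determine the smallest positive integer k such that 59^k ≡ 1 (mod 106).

26

By Lagrange's theorem, ord_106(59) divides φ(106) = φ(2)·φ(53) = 1·52 = 52 = 2^2 · 13.
Divisors of 52: 1, 2, 4, 13, 26, 52.
Test each divisor d:
59^1 ≡ 59 (mod 106)
59^2 ≡ 89 (mod 106)
59^4 ≡ 77 (mod 106)
59^13 ≡ 105 (mod 106)
59^26 ≡ 1 (mod 106) ✓
So ord_106(59) = 26.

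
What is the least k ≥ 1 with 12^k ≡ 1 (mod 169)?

By Lagrange's theorem, ord_169(12) divides φ(169) = φ(13^2) = 13·(13−1) = 156 = 2^2 · 3 · 13.
Divisors of 156: 1, 2, 3, 4, 6, 12, 13, 26, 39, 52, 78, 156.
Check 12^d mod 169 for each divisor in increasing order:
12^1 ≡ 12
12^2 ≡ 144
12^3 ≡ 38
12^4 ≡ 118
12^6 ≡ 92
12^12 ≡ 14
12^13 ≡ 168
12^26 ≡ 1
Hence ord(12) = 26.

26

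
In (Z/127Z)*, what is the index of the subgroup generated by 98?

ord(98) | φ(127) = 127 − 1 = 126 = 2 · 3^2 · 7.
Divisors of 126: 1, 2, 3, 6, 7, 9, 14, 18, 21, 42, 63, 126.
Compute 98^d (mod 127) for the divisors d until we hit 1:
98^1 ≡ 98
98^2 ≡ 79
98^3 ≡ 122
98^6 ≡ 25
98^7 ≡ 37
98^9 ≡ 2
98^14 ≡ 99
98^18 ≡ 4
98^21 ≡ 107
98^42 ≡ 19
98^63 ≡ 1
The order of 98 is 63, so the subgroup it generates has 63 elements.
Index = |(Z/127Z)^×| / |⟨98⟩| = 126 / 63 = 2.

2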